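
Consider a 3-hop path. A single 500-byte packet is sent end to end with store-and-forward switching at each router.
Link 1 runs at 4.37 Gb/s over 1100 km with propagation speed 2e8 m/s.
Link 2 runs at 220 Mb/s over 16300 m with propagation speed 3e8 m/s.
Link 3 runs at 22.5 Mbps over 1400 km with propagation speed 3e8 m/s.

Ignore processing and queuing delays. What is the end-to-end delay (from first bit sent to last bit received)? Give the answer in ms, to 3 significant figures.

10.4 ms

L = 500 × 8 = 4000 bits.
Transmission delays (L/R per hop): 0.000915332, 0.0181818, 0.177778 ms; sum = 0.196875 ms.
Propagation delays (d/s per hop): 5.5, 0.0543333, 4.66667 ms; sum = 10.221 ms.
End-to-end = 10.4 ms.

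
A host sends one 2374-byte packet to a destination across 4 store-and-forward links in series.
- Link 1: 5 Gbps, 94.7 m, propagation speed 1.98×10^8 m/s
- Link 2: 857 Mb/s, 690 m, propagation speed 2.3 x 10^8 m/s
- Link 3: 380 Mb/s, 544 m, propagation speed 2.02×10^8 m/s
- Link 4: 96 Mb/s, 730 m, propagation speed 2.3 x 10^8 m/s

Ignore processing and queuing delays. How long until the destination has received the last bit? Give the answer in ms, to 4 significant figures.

L = 2374 × 8 = 18992 bits.
Transmission delays (L/R per hop): 0.0037984, 0.022161, 0.0499789, 0.197833 ms; sum = 0.273772 ms.
Propagation delays (d/s per hop): 0.000478283, 0.003, 0.00269307, 0.00317391 ms; sum = 0.00934527 ms.
End-to-end = 0.2831 ms.

0.2831 ms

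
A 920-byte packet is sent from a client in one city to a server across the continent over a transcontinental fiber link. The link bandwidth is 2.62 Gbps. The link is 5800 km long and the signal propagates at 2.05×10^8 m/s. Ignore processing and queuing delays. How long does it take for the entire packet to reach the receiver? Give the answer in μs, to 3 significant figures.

28300 μs

L = 920 × 8 = 7360 bits.
Transmission delay = L/R = 7360 / 2620000000 = 2.80916 μs.
Propagation delay = d/s = 5800000 m / 2.05e+08 m/s = 28292.7 μs.
Total = 28300 μs.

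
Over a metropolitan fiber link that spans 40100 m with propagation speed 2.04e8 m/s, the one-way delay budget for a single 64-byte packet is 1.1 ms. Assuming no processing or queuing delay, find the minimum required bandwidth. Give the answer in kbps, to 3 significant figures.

567 kbps

L = 512 bits.
Propagation delay = 40100 / 204000000 = 0.196569 ms.
Transmission budget = 1.1 − 0.196569 = 0.903431 ms.
R ≥ L / t_tx = 512 bits / 0.000903431 s = 567 kbps.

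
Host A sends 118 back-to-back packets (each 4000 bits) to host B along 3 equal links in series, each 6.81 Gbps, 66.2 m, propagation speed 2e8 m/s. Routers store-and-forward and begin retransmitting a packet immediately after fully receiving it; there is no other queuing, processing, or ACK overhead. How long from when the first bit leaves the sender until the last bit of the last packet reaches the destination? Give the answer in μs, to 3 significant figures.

71.5 μs

Per-hop transmission t_tx = L/R = 4000/6810000000 = 0.587372 μs.
Per-hop propagation t_prop = 66.2/200000000 = 0.331 μs.
Pipeline fill: first packet needs 3·t_tx to clear all hops; remaining 117 packets each add one t_tx.
Total = (3+118-1)·t_tx + 3·t_prop = 120·0.587372 + 3·0.331 = 71.5 μs.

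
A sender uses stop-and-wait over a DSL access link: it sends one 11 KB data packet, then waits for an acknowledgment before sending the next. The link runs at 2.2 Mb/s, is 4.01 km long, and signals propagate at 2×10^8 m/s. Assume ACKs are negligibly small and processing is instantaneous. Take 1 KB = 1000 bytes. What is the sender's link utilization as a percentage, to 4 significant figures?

99.90 %

t_tx = L/R = 88000/2200000 = 0.04 s.
t_prop = 4010/200000000 = 2.005e-05 s; RTT = 4.01e-05 s.
Cycle = t_tx + RTT = 0.0400401 s.
Utilization = t_tx / cycle = 0.04/0.0400401 = 99.90 %.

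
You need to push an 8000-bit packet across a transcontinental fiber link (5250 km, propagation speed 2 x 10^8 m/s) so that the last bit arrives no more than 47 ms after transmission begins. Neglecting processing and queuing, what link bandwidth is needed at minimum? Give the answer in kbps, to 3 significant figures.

Propagation delay = 5250000 / 200000000 = 26.25 ms.
Transmission budget = 47 − 26.25 = 20.75 ms.
R ≥ L / t_tx = 8000 bits / 0.02075 s = 386 kbps.

386 kbps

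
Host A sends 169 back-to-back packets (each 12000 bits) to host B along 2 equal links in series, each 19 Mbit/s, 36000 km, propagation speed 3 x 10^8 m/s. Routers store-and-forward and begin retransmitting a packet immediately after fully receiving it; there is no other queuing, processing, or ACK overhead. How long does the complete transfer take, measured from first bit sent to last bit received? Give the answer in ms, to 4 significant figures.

347.4 ms

Per-hop transmission t_tx = L/R = 12000/19000000 = 0.631579 ms.
Per-hop propagation t_prop = 36000000/300000000 = 120 ms.
Pipeline fill: first packet needs 2·t_tx to clear all hops; remaining 168 packets each add one t_tx.
Total = (2+169-1)·t_tx + 2·t_prop = 170·0.631579 + 2·120 = 347.4 ms.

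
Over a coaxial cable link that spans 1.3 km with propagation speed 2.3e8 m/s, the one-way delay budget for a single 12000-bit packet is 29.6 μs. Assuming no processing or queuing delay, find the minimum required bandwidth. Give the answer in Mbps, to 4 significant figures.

501.1 Mbps

Propagation delay = 1300 / 2.3e+08 = 5.65217 μs.
Transmission budget = 29.6 − 5.65217 = 23.9478 μs.
R ≥ L / t_tx = 12000 bits / 2.39478e-05 s = 501.1 Mbps.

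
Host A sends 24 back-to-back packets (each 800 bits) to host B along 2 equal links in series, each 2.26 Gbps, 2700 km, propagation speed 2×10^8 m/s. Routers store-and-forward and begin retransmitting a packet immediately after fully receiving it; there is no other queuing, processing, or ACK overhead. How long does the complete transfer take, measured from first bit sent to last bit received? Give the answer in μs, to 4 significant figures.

Per-hop transmission t_tx = L/R = 800/2260000000 = 0.353982 μs.
Per-hop propagation t_prop = 2700000/200000000 = 13500 μs.
Pipeline fill: first packet needs 2·t_tx to clear all hops; remaining 23 packets each add one t_tx.
Total = (2+24-1)·t_tx + 2·t_prop = 25·0.353982 + 2·13500 = 27010 μs.

27010 μs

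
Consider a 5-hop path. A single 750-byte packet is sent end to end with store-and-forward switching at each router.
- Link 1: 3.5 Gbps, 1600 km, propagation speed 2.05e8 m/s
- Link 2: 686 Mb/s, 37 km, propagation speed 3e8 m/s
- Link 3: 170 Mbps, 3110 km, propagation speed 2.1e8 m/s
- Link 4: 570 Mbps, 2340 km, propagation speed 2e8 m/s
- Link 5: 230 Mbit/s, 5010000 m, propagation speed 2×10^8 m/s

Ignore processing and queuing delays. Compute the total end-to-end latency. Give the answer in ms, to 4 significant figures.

L = 750 × 8 = 6000 bits.
Transmission delays (L/R per hop): 0.00171429, 0.00874636, 0.0352941, 0.0105263, 0.026087 ms; sum = 0.082368 ms.
Propagation delays (d/s per hop): 7.80488, 0.123333, 14.8095, 11.7, 25.05 ms; sum = 59.4877 ms.
End-to-end = 59.57 ms.

59.57 ms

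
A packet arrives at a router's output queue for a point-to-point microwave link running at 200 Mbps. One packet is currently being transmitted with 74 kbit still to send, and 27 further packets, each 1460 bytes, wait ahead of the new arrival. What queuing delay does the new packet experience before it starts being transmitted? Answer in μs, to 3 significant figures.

Each queued packet: L/R = 11680/200000000 = 58.4 μs.
27 queued → 1576.8 μs.
Plus remaining 74000 bits of current packet: 370 μs.
Queuing delay = 1950 μs.

1950 μs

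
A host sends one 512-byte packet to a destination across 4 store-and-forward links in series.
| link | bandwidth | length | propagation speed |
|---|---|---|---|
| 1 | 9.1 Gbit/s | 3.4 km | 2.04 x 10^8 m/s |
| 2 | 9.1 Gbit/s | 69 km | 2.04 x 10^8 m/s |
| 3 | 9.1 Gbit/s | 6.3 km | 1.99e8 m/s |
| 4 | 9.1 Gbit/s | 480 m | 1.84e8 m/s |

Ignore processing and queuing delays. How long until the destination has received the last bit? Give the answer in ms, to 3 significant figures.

0.391 ms

L = 512 × 8 = 4096 bits.
Transmission delay per hop = L/R = 4096/9100000000 = 0.00045011 ms; 4 hops → 0.00180044 ms.
Propagation delays (d/s per hop): 0.0166667, 0.338235, 0.0316583, 0.0026087 ms; sum = 0.389169 ms.
End-to-end = 0.391 ms.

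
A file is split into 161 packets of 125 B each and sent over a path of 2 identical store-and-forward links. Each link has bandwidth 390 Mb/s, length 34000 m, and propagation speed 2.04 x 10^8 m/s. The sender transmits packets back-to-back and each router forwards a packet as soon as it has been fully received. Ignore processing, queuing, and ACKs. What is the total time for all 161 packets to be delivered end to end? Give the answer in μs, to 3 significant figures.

749 μs

Per-hop transmission t_tx = L/R = 1000/390000000 = 2.5641 μs.
Per-hop propagation t_prop = 34000/204000000 = 166.667 μs.
Pipeline fill: first packet needs 2·t_tx to clear all hops; remaining 160 packets each add one t_tx.
Total = (2+161-1)·t_tx + 2·t_prop = 162·2.5641 + 2·166.667 = 749 μs.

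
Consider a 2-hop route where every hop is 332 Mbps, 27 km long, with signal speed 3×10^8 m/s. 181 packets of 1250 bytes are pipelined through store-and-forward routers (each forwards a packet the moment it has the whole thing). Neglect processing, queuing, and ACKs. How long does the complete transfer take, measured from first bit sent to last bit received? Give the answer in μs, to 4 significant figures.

5662 μs

Per-hop transmission t_tx = L/R = 10000/332000000 = 30.1205 μs.
Per-hop propagation t_prop = 27000/300000000 = 90 μs.
Pipeline fill: first packet needs 2·t_tx to clear all hops; remaining 180 packets each add one t_tx.
Total = (2+181-1)·t_tx + 2·t_prop = 182·30.1205 + 2·90 = 5662 μs.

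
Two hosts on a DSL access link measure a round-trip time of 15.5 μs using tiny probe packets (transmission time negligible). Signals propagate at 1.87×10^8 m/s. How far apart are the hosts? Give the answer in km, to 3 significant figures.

1.45 km

One-way propagation = RTT/2 = 7.75 μs.
d = s × t = 187000000 × 7.75e-06 = 1.45 km.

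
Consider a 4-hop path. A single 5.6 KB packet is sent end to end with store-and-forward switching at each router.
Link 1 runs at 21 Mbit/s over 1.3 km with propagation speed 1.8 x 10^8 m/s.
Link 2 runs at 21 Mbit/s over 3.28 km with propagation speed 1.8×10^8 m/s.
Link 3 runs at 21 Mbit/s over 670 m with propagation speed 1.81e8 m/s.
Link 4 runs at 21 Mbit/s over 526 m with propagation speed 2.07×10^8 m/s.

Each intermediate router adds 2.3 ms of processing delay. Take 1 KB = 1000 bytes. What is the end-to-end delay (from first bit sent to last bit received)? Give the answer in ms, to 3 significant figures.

L = 44800 bits.
Transmission delay per hop = L/R = 44800/21000000 = 2.13333 ms; 4 hops → 8.53333 ms.
Propagation delays (d/s per hop): 0.00722222, 0.0182222, 0.00370166, 0.00254106 ms; sum = 0.0316872 ms.
Processing at 3 router(s): 3 × 2.3 ms = 6.9 ms.
End-to-end = 15.5 ms.

15.5 ms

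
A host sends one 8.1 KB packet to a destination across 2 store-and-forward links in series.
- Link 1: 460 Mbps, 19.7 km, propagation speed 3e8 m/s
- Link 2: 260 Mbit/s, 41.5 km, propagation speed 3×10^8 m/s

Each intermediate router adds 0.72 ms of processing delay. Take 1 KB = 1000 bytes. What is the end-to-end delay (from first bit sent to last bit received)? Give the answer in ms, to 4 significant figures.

1.314 ms

L = 64800 bits.
Transmission delays (L/R per hop): 0.14087, 0.249231 ms; sum = 0.3901 ms.
Propagation delays (d/s per hop): 0.0656667, 0.138333 ms; sum = 0.204 ms.
Processing at 1 router(s): 1 × 0.72 ms = 0.72 ms.
End-to-end = 1.314 ms.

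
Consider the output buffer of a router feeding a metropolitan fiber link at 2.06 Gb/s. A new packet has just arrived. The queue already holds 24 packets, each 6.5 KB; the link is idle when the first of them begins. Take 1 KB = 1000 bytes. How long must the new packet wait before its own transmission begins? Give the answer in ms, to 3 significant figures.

Each queued packet: L/R = 52000/2060000000 = 0.0252427 ms.
24 queued → 0.605825 ms.
Queuing delay = 0.606 ms.

0.606 ms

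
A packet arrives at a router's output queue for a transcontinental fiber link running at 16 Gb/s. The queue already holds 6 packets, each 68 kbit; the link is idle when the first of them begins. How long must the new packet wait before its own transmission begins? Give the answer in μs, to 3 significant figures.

Each queued packet: L/R = 68000/16000000000 = 4.25 μs.
6 queued → 25.5 μs.
Queuing delay = 25.5 μs.

25.5 μs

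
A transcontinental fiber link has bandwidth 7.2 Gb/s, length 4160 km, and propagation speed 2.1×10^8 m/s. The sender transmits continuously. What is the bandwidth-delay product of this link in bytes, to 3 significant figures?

Propagation delay = 4160000 / 210000000 = 0.0198095 s.
BDP = R × t_prop = 7200000000 × 0.0198095 = 142629000 bits.
In bytes: 142629000/8 = 17800000 bytes.

17800000 bytes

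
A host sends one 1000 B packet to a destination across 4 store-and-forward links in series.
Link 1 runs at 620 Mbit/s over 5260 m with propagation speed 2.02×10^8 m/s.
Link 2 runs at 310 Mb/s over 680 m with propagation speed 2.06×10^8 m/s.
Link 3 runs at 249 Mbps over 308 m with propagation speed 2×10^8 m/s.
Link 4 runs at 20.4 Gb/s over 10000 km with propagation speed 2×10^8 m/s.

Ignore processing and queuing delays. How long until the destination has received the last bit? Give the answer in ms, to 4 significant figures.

50.10 ms

L = 1000 × 8 = 8000 bits.
Transmission delays (L/R per hop): 0.0129032, 0.0258065, 0.0321285, 0.000392157 ms; sum = 0.0712303 ms.
Propagation delays (d/s per hop): 0.0260396, 0.00330097, 0.00154, 50 ms; sum = 50.0309 ms.
End-to-end = 50.10 ms.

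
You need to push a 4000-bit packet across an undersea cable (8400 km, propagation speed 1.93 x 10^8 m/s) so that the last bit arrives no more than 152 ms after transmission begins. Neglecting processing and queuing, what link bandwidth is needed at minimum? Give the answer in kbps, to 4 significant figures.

Propagation delay = 8400000 / 193000000 = 43.5233 ms.
Transmission budget = 152 − 43.5233 = 108.477 ms.
R ≥ L / t_tx = 4000 bits / 0.108477 s = 36.87 kbps.

36.87 kbps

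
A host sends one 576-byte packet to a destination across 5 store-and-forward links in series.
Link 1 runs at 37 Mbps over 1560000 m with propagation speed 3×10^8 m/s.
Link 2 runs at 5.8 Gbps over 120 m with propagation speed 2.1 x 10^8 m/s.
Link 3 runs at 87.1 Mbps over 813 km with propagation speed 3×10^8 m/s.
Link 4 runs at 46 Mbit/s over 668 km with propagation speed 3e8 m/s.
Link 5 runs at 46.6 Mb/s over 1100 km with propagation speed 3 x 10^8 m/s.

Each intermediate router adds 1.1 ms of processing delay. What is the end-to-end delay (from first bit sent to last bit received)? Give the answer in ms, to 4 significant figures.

18.58 ms

L = 576 × 8 = 4608 bits.
Transmission delays (L/R per hop): 0.124541, 0.000794483, 0.0529047, 0.100174, 0.0988841 ms; sum = 0.377298 ms.
Propagation delays (d/s per hop): 5.2, 0.000571429, 2.71, 2.22667, 3.66667 ms; sum = 13.8039 ms.
Processing at 4 router(s): 4 × 1.1 ms = 4.4 ms.
End-to-end = 18.58 ms.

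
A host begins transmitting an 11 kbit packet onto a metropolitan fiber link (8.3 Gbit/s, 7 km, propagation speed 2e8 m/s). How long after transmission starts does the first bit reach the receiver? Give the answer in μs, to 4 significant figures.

First bit experiences only propagation delay: d/s = 7000/200000000 = 35.00 μs.

35.00 μs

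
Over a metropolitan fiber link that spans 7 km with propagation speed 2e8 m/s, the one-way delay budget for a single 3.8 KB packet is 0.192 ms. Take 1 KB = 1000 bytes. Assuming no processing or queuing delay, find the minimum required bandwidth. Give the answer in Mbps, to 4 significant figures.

193.6 Mbps

L = 30400 bits.
Propagation delay = 7000 / 200000000 = 0.035 ms.
Transmission budget = 0.192 − 0.035 = 0.157 ms.
R ≥ L / t_tx = 30400 bits / 0.000157 s = 193.6 Mbps.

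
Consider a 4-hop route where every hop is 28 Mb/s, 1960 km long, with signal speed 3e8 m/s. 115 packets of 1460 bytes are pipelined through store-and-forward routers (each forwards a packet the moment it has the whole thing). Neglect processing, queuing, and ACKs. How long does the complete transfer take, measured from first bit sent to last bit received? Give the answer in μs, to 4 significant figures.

75360 μs

Per-hop transmission t_tx = L/R = 11680/28000000 = 417.143 μs.
Per-hop propagation t_prop = 1960000/300000000 = 6533.33 μs.
Pipeline fill: first packet needs 4·t_tx to clear all hops; remaining 114 packets each add one t_tx.
Total = (4+115-1)·t_tx + 4·t_prop = 118·417.143 + 4·6533.33 = 75360 μs.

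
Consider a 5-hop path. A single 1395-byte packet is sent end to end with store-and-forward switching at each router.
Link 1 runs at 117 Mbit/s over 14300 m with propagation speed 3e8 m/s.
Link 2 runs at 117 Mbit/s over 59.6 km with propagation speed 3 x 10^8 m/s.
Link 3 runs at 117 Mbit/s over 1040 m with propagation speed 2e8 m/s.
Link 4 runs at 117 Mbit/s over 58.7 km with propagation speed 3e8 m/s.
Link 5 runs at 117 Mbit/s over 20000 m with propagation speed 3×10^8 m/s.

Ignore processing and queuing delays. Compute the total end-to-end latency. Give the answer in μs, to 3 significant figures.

L = 1395 × 8 = 11160 bits.
Transmission delay per hop = L/R = 11160/117000000 = 95.3846 μs; 5 hops → 476.923 μs.
Propagation delays (d/s per hop): 47.6667, 198.667, 5.2, 195.667, 66.6667 μs; sum = 513.867 μs.
End-to-end = 991 μs.

991 μs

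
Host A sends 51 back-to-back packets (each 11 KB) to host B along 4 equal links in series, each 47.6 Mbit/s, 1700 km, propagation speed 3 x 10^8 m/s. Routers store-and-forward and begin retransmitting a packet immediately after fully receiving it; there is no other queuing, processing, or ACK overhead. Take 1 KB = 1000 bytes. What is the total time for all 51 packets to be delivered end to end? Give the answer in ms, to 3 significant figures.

122 ms

Per-hop transmission t_tx = L/R = 88000/47600000 = 1.84874 ms.
Per-hop propagation t_prop = 1700000/300000000 = 5.66667 ms.
Pipeline fill: first packet needs 4·t_tx to clear all hops; remaining 50 packets each add one t_tx.
Total = (4+51-1)·t_tx + 4·t_prop = 54·1.84874 + 4·5.66667 = 122 ms.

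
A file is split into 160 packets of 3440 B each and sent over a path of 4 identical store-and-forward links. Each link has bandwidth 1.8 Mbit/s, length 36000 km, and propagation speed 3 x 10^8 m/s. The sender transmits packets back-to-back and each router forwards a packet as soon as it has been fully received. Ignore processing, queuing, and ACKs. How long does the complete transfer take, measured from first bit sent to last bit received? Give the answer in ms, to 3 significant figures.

2970 ms

Per-hop transmission t_tx = L/R = 27520/1800000 = 15.2889 ms.
Per-hop propagation t_prop = 36000000/300000000 = 120 ms.
Pipeline fill: first packet needs 4·t_tx to clear all hops; remaining 159 packets each add one t_tx.
Total = (4+160-1)·t_tx + 4·t_prop = 163·15.2889 + 4·120 = 2970 ms.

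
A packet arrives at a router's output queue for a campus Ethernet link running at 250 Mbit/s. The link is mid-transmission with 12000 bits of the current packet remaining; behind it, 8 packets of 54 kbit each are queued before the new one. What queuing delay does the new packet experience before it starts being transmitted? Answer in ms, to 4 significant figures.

1.776 ms

Each queued packet: L/R = 54000/250000000 = 0.216 ms.
8 queued → 1.728 ms.
Plus remaining 12000 bits of current packet: 0.048 ms.
Queuing delay = 1.776 ms.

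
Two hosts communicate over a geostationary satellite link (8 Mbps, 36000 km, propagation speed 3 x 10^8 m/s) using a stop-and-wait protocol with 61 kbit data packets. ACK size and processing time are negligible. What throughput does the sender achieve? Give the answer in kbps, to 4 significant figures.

246.3 kbps

t_tx = L/R = 61000/8000000 = 0.007625 s.
t_prop = 36000000/300000000 = 0.12 s; RTT = 0.24 s.
Cycle = t_tx + RTT = 0.247625 s.
Throughput = L / cycle = 61000 / 0.247625 = 246.3 kbps.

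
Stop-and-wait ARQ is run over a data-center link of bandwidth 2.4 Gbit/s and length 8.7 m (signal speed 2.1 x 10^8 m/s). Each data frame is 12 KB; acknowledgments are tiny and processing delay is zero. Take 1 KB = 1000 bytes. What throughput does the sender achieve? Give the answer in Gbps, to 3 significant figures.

2.40 Gbps

t_tx = L/R = 96000/2400000000 = 4e-05 s.
t_prop = 8.7/210000000 = 4.14286e-08 s; RTT = 8.28571e-08 s.
Cycle = t_tx + RTT = 4.00829e-05 s.
Throughput = L / cycle = 96000 / 4.00829e-05 = 2.40 Gbps.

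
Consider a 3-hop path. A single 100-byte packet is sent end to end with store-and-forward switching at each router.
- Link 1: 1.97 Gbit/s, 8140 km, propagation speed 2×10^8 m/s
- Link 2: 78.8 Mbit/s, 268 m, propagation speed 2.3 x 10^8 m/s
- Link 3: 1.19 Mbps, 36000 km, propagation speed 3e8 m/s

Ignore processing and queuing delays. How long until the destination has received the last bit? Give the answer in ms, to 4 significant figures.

L = 100 × 8 = 800 bits.
Transmission delays (L/R per hop): 0.000406091, 0.0101523, 0.672269 ms; sum = 0.682827 ms.
Propagation delays (d/s per hop): 40.7, 0.00116522, 120 ms; sum = 160.701 ms.
End-to-end = 161.4 ms.

161.4 ms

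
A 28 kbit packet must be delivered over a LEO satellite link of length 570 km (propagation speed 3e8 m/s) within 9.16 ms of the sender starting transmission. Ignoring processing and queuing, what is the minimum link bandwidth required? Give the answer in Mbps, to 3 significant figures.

3.86 Mbps

Propagation delay = 570000 / 300000000 = 1.9 ms.
Transmission budget = 9.16 − 1.9 = 7.26 ms.
R ≥ L / t_tx = 28000 bits / 0.00726 s = 3.86 Mbps.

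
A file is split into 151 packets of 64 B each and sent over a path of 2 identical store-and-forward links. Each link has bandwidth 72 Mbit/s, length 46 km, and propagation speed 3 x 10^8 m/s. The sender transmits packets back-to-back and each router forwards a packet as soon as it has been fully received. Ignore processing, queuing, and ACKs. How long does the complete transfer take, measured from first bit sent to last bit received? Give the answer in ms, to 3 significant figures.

Per-hop transmission t_tx = L/R = 512/72000000 = 0.00711111 ms.
Per-hop propagation t_prop = 46000/300000000 = 0.153333 ms.
Pipeline fill: first packet needs 2·t_tx to clear all hops; remaining 150 packets each add one t_tx.
Total = (2+151-1)·t_tx + 2·t_prop = 152·0.00711111 + 2·0.153333 = 1.39 ms.

1.39 ms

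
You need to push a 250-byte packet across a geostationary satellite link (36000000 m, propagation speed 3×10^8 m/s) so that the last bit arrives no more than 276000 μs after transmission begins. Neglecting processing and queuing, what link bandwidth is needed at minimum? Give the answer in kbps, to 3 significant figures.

12.8 kbps

L = 2000 bits.
Propagation delay = 36000000 / 300000000 = 120000 μs.
Transmission budget = 276000 − 120000 = 156000 μs.
R ≥ L / t_tx = 2000 bits / 0.156 s = 12.8 kbps.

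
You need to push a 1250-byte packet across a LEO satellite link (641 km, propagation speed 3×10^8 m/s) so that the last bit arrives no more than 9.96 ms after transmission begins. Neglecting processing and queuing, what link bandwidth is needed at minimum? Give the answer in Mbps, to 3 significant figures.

L = 10000 bits.
Propagation delay = 641000 / 300000000 = 2.13667 ms.
Transmission budget = 9.96 − 2.13667 = 7.82333 ms.
R ≥ L / t_tx = 10000 bits / 0.00782333 s = 1.28 Mbps.

1.28 Mbps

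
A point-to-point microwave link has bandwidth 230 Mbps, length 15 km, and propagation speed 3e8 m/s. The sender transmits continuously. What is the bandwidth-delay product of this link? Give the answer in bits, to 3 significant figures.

11500 bits

Propagation delay = 15000 / 300000000 = 5e-05 s.
BDP = R × t_prop = 230000000 × 5e-05 = 11500 bits.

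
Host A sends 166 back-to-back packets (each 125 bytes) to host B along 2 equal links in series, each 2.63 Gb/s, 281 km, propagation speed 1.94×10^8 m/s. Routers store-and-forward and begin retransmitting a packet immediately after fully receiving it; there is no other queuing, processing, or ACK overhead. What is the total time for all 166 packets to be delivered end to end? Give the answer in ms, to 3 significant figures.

Per-hop transmission t_tx = L/R = 1000/2630000000 = 0.000380228 ms.
Per-hop propagation t_prop = 281000/194000000 = 1.44845 ms.
Pipeline fill: first packet needs 2·t_tx to clear all hops; remaining 165 packets each add one t_tx.
Total = (2+166-1)·t_tx + 2·t_prop = 167·0.000380228 + 2·1.44845 = 2.96 ms.

2.96 ms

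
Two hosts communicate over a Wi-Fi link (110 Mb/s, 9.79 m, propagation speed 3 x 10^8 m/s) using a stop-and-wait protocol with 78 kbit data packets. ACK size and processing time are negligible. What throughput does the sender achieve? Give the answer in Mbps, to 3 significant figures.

110 Mbps

t_tx = L/R = 78000/110000000 = 0.000709091 s.
t_prop = 9.79/300000000 = 3.26333e-08 s; RTT = 6.52667e-08 s.
Cycle = t_tx + RTT = 0.000709156 s.
Throughput = L / cycle = 78000 / 0.000709156 = 110 Mbps.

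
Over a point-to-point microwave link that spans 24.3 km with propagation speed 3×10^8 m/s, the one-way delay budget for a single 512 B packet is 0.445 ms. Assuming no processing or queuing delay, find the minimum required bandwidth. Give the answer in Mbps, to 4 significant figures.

11.25 Mbps

L = 4096 bits.
Propagation delay = 24300 / 300000000 = 0.081 ms.
Transmission budget = 0.445 − 0.081 = 0.364 ms.
R ≥ L / t_tx = 4096 bits / 0.000364 s = 11.25 Mbps.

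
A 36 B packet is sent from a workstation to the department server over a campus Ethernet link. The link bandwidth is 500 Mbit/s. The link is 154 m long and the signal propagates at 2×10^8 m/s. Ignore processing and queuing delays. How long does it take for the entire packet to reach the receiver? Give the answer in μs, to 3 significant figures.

1.35 μs

L = 36 × 8 = 288 bits.
Transmission delay = L/R = 288 / 500000000 = 0.576 μs.
Propagation delay = d/s = 154 m / 200000000 m/s = 0.77 μs.
Total = 1.35 μs.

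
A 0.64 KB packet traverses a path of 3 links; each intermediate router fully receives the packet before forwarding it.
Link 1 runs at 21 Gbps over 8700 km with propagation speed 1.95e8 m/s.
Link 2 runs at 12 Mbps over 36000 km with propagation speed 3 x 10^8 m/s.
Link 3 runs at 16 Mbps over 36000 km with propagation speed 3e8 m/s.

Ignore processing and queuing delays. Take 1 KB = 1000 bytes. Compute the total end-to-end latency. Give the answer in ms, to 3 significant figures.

L = 5120 bits.
Transmission delays (L/R per hop): 0.00024381, 0.426667, 0.32 ms; sum = 0.74691 ms.
Propagation delays (d/s per hop): 44.6154, 120, 120 ms; sum = 284.615 ms.
End-to-end = 285 ms.

285 ms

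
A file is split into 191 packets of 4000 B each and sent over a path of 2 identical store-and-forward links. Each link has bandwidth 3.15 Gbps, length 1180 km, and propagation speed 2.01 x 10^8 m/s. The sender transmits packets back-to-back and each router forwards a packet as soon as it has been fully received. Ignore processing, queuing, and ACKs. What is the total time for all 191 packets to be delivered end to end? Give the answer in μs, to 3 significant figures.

Per-hop transmission t_tx = L/R = 32000/3150000000 = 10.1587 μs.
Per-hop propagation t_prop = 1180000/2.01e+08 = 5870.65 μs.
Pipeline fill: first packet needs 2·t_tx to clear all hops; remaining 190 packets each add one t_tx.
Total = (2+191-1)·t_tx + 2·t_prop = 192·10.1587 + 2·5870.65 = 13700 μs.

13700 μs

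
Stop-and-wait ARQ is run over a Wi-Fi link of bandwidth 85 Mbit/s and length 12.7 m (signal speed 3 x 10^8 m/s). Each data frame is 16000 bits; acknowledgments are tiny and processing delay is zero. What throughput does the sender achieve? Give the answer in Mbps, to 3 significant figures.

85.0 Mbps

t_tx = L/R = 16000/85000000 = 0.000188235 s.
t_prop = 12.7/300000000 = 4.23333e-08 s; RTT = 8.46667e-08 s.
Cycle = t_tx + RTT = 0.00018832 s.
Throughput = L / cycle = 16000 / 0.00018832 = 85.0 Mbps.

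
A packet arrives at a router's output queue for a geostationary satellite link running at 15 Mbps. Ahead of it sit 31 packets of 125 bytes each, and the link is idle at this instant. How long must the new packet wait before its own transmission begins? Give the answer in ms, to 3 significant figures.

Each queued packet: L/R = 1000/15000000 = 0.0666667 ms.
31 queued → 2.06667 ms.
Queuing delay = 2.07 ms.

2.07 ms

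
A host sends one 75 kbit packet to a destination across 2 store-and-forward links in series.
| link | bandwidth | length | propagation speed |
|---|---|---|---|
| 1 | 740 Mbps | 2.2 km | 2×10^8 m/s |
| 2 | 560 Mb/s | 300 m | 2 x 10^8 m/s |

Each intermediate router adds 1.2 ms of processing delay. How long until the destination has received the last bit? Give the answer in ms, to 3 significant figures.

L = 75000 bits.
Transmission delays (L/R per hop): 0.101351, 0.133929 ms; sum = 0.23528 ms.
Propagation delays (d/s per hop): 0.011, 0.0015 ms; sum = 0.0125 ms.
Processing at 1 router(s): 1 × 1.2 ms = 1.2 ms.
End-to-end = 1.45 ms.

1.45 ms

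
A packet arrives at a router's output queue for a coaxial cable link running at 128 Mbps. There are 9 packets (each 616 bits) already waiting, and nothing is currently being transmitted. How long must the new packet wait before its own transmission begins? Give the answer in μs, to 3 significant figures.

Each queued packet: L/R = 616/128000000 = 4.8125 μs.
9 queued → 43.3125 μs.
Queuing delay = 43.3 μs.

43.3 μs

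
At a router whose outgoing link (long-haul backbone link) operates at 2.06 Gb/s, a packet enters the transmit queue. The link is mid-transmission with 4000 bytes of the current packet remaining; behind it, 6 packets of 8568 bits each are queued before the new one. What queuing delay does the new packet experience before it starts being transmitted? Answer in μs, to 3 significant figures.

40.5 μs

Each queued packet: L/R = 8568/2060000000 = 4.15922 μs.
6 queued → 24.9553 μs.
Plus remaining 32000 bits of current packet: 15.534 μs.
Queuing delay = 40.5 μs.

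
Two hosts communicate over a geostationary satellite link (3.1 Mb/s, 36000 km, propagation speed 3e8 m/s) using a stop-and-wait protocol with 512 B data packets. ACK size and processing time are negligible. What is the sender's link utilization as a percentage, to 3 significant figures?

0.548 %

t_tx = L/R = 4096/3100000 = 0.00132129 s.
t_prop = 36000000/300000000 = 0.12 s; RTT = 0.24 s.
Cycle = t_tx + RTT = 0.241321 s.
Utilization = t_tx / cycle = 0.00132129/0.241321 = 0.548 %.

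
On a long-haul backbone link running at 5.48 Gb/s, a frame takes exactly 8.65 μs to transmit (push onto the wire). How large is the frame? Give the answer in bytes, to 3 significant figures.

L = R × t_tx = 5480000000 b/s × 8.65e-06 s = 47402 bits.
In bytes: 47402 / 8 = 5930 bytes.

5930 bytes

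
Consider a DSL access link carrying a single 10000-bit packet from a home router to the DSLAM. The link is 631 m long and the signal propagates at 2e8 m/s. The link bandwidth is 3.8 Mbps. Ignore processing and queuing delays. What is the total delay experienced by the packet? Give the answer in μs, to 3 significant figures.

2630 μs

Transmission delay = L/R = 10000 / 3800000 = 2631.58 μs.
Propagation delay = d/s = 631 m / 200000000 m/s = 3.155 μs.
Total = 2630 μs.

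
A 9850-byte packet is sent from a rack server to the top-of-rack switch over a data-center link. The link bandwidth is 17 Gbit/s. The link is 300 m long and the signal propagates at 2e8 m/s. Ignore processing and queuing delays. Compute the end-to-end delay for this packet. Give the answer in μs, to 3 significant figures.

6.14 μs

L = 9850 × 8 = 78800 bits.
Transmission delay = L/R = 78800 / 17000000000 = 4.63529 μs.
Propagation delay = d/s = 300 m / 200000000 m/s = 1.5 μs.
Total = 6.14 μs.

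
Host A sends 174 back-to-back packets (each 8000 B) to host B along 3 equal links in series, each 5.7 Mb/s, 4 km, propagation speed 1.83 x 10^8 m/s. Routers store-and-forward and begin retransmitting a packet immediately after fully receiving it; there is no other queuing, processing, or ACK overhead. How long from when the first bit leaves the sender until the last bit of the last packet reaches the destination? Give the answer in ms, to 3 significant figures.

Per-hop transmission t_tx = L/R = 64000/5700000 = 11.2281 ms.
Per-hop propagation t_prop = 4000/183000000 = 0.0218579 ms.
Pipeline fill: first packet needs 3·t_tx to clear all hops; remaining 173 packets each add one t_tx.
Total = (3+174-1)·t_tx + 3·t_prop = 176·11.2281 + 3·0.0218579 = 1980 ms.

1980 ms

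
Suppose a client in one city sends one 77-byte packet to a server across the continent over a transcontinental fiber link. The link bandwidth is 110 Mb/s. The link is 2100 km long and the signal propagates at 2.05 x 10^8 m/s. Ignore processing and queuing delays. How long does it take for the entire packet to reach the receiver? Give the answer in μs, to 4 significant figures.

L = 77 × 8 = 616 bits.
Transmission delay = L/R = 616 / 110000000 = 5.6 μs.
Propagation delay = d/s = 2100000 m / 2.05e+08 m/s = 10243.9 μs.
Total = 10250 μs.

10250 μs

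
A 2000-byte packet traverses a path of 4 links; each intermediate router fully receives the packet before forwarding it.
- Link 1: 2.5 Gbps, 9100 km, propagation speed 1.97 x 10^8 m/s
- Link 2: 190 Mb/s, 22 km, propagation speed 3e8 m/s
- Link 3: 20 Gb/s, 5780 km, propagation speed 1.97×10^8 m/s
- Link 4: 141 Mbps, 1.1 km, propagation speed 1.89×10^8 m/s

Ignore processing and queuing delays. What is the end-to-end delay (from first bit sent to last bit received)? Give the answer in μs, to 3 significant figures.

75800 μs

L = 2000 × 8 = 16000 bits.
Transmission delays (L/R per hop): 6.4, 84.2105, 0.8, 113.475 μs; sum = 204.886 μs.
Propagation delays (d/s per hop): 46192.9, 73.3333, 29340.1, 5.82011 μs; sum = 75612.1 μs.
End-to-end = 75800 μs.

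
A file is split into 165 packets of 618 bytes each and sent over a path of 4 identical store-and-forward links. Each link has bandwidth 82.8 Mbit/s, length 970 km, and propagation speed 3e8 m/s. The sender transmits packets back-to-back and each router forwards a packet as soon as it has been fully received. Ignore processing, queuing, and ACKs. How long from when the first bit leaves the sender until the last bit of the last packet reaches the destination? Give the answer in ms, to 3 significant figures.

23.0 ms

Per-hop transmission t_tx = L/R = 4944/82800000 = 0.0597101 ms.
Per-hop propagation t_prop = 970000/300000000 = 3.23333 ms.
Pipeline fill: first packet needs 4·t_tx to clear all hops; remaining 164 packets each add one t_tx.
Total = (4+165-1)·t_tx + 4·t_prop = 168·0.0597101 + 4·3.23333 = 23.0 ms.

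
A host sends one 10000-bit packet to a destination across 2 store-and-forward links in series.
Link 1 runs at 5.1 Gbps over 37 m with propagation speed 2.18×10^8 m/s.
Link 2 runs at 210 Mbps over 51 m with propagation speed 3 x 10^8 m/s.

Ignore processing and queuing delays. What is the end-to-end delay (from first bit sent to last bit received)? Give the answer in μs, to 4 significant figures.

49.92 μs

Transmission delays (L/R per hop): 1.96078, 47.619 μs; sum = 49.5798 μs.
Propagation delays (d/s per hop): 0.169725, 0.17 μs; sum = 0.339725 μs.
End-to-end = 49.92 μs.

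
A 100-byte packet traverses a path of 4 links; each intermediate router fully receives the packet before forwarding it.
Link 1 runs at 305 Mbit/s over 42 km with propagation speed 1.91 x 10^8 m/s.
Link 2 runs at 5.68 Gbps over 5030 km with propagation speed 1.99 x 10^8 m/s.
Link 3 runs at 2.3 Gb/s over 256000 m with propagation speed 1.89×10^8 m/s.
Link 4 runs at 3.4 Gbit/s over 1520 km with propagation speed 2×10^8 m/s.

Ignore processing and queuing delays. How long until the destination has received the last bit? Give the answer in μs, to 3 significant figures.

34500 μs

L = 100 × 8 = 800 bits.
Transmission delays (L/R per hop): 2.62295, 0.140845, 0.347826, 0.235294 μs; sum = 3.34692 μs.
Propagation delays (d/s per hop): 219.895, 25276.4, 1354.5, 7600 μs; sum = 34450.8 μs.
End-to-end = 34500 μs.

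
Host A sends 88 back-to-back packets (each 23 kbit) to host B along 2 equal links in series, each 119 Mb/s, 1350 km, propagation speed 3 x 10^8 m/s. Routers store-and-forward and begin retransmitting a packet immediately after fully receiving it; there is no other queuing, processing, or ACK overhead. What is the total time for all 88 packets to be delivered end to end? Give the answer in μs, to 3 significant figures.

Per-hop transmission t_tx = L/R = 23000/119000000 = 193.277 μs.
Per-hop propagation t_prop = 1350000/300000000 = 4500 μs.
Pipeline fill: first packet needs 2·t_tx to clear all hops; remaining 87 packets each add one t_tx.
Total = (2+88-1)·t_tx + 2·t_prop = 89·193.277 + 2·4500 = 26200 μs.

26200 μs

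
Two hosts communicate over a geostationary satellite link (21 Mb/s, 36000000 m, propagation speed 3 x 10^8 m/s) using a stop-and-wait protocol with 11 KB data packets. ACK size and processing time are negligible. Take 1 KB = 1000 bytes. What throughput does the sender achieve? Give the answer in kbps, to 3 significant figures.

360 kbps

t_tx = L/R = 88000/21000000 = 0.00419048 s.
t_prop = 36000000/300000000 = 0.12 s; RTT = 0.24 s.
Cycle = t_tx + RTT = 0.24419 s.
Throughput = L / cycle = 88000 / 0.24419 = 360 kbps.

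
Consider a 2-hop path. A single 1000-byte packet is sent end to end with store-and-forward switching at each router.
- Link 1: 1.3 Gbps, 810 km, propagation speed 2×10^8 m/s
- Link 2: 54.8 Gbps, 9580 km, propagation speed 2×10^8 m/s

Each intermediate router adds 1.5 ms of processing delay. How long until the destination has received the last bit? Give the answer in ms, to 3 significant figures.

53.5 ms

L = 1000 × 8 = 8000 bits.
Transmission delays (L/R per hop): 0.00615385, 0.000145985 ms; sum = 0.00629983 ms.
Propagation delays (d/s per hop): 4.05, 47.9 ms; sum = 51.95 ms.
Processing at 1 router(s): 1 × 1.5 ms = 1.5 ms.
End-to-end = 53.5 ms.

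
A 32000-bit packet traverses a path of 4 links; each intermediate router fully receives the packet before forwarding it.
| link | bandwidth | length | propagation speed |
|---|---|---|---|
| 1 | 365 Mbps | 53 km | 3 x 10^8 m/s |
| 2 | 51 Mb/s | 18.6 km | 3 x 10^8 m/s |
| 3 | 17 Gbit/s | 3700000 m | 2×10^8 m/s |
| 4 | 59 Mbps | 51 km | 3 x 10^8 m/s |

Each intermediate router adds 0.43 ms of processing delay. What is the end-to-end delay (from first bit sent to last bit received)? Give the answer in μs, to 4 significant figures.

21460 μs

Transmission delays (L/R per hop): 87.6712, 627.451, 1.88235, 542.373 μs; sum = 1259.38 μs.
Propagation delays (d/s per hop): 176.667, 62, 18500, 170 μs; sum = 18908.7 μs.
Processing at 3 router(s): 3 × 0.43 ms = 1290 μs.
End-to-end = 21460 μs.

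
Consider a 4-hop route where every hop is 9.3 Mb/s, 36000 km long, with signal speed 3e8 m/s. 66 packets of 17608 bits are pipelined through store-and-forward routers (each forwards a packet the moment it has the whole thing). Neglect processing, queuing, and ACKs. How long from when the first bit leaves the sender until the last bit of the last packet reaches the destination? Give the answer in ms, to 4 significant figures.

Per-hop transmission t_tx = L/R = 17608/9300000 = 1.89333 ms.
Per-hop propagation t_prop = 36000000/300000000 = 120 ms.
Pipeline fill: first packet needs 4·t_tx to clear all hops; remaining 65 packets each add one t_tx.
Total = (4+66-1)·t_tx + 4·t_prop = 69·1.89333 + 4·120 = 610.6 ms.

610.6 ms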